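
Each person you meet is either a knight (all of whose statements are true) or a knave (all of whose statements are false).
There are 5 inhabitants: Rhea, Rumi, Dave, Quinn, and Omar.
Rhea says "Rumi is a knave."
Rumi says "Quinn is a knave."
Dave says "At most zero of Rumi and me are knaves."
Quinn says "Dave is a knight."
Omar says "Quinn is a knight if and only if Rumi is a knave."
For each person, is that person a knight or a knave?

Rhea is a knave, Rumi is a knight, Dave is a knave, Quinn is a knave, and Omar is a knight.

Rhea is a knave, so "Rumi is a knave" must be false — and it is.
Rumi is a knight, and the claim "Quinn is a knave" is indeed True.
Dave is a knave, and the claim "at most zero of Rumi and me are knaves" is indeed false.
Quinn is a knave, and the claim "Dave is a knight" is indeed false.
Omar (knight): "Quinn is a knight if and only if Rumi is a knave" — True. ✓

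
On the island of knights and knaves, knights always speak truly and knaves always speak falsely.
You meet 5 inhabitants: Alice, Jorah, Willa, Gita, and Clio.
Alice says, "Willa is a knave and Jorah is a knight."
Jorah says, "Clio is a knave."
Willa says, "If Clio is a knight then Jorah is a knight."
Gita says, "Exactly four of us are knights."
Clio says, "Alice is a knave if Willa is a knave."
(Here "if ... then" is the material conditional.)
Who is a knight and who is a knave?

Suppose Alice is a knight. Then Alice's statement "Willa is a knave and Jorah is a knight" would have to be true. Checking the 16 ways to assign the others, none is consistent with every speaker.
(For instance, with Jorah=knave, Willa=knave, Gita=knave, Clio=knight, Alice's claim "Willa is a knave and Jorah is a knight" comes out false where it would need to be true.)
So Alice must be a knave, making "Willa is a knave and Jorah is a knight" false. Taking Alice=knave, Jorah=knave, Willa=knave, Gita=knave, Clio=knight, each remaining statement checks out:
  Jorah (knave): "Clio is a knave" — false. ✓
  Willa (knave): "if Clio is a knight then Jorah is a knight" — false. ✓
  Gita (knave): "exactly four of us are knights" — false. ✓
  Clio (knight): "Alice is a knave if Willa is a knave" — true. ✓
This is the unique consistent assignment.

Alice is a knave, Jorah is a knave, Willa is a knave, Gita is a knave, and Clio is a knight.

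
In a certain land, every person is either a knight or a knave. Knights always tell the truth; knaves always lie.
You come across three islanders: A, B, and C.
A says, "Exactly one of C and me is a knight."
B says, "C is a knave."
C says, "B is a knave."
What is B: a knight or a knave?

B is a knight.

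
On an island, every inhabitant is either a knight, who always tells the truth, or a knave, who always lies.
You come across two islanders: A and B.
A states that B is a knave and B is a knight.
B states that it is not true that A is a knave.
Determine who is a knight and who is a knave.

Suppose A is a knight. Then A's statement "B is a knave and B is a knight" would have to be true. Checking the 2 ways to assign the others, none is consistent with every speaker.
(For instance, with B=knave, A's claim "B is a knave and B is a knight" comes out false where it would need to be true.)
So A must be a knave, making "B is a knave and B is a knight" false. Taking A=knave, B=knave, each remaining statement checks out:
  B (knave): "it is not true that A is a knave" — false. ✓
This is the unique consistent assignment.

Knights: none. Knaves: A and B.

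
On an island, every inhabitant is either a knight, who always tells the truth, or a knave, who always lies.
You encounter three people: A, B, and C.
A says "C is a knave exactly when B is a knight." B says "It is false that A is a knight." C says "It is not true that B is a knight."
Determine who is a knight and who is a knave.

A is a knight, B is a knave, and C is a knight.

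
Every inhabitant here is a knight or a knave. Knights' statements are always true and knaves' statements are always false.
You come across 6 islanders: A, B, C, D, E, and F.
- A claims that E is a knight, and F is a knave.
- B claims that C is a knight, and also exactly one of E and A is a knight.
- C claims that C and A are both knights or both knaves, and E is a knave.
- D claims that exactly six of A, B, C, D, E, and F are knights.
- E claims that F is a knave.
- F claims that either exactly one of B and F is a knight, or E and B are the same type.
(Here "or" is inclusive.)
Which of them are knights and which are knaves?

A is a knight, B is a knave, C is a knave, D is a knave, E is a knight, and F is a knave.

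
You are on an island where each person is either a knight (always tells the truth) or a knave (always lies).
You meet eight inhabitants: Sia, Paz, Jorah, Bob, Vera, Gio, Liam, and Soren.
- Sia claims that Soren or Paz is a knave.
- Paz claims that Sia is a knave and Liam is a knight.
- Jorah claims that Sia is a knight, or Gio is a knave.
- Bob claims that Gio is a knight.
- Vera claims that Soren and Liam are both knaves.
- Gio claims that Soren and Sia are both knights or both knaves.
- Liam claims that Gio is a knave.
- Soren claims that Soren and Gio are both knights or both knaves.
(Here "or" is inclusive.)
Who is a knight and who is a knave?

As a knight, Sia's statement "Soren or Paz is a knave" should be true; it is.
As a knave, Paz's statement "Sia is a knave and Liam is a knight" should be false; it is.
As a knight, Jorah's statement "Sia is a knight, or Gio is a knave" should be true; it is.
As a knight, Bob's statement "Gio is a knight" should be true; it is.
Vera (knave): "Soren and Liam are both knaves" — false. ✓
Gio (knight): "Soren and Sia are both knights or both knaves" — true. ✓
Since Liam is a knave, "Gio is a knave" needs to be false, which holds.
As a knight, Soren's statement "Soren and Gio are both knights or both knaves" should be true; it is.

Knights: Sia, Jorah, Bob, Gio, and Soren. Knaves: Paz, Vera, and Liam.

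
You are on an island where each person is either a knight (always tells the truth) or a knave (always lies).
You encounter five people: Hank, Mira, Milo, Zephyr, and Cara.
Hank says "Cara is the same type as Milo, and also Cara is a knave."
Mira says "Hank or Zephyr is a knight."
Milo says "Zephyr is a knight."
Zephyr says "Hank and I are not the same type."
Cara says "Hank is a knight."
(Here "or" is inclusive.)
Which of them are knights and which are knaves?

Suppose Hank is a knight. Then Hank's statement "Cara is the same type as Milo, and also Cara is a knave" would have to be true. Checking the 16 ways to assign the others, none is consistent with every speaker.
(For instance, with Mira=knight, Milo=knight, Zephyr=knight, Cara=knave, Hank's claim "Cara is the same type as Milo, and also Cara is a knave" comes out false where it would need to be true.)
So Hank must be a knave, making "Cara is the same type as Milo, and also Cara is a knave" false. Taking Hank=knave, Mira=knight, Milo=knight, Zephyr=knight, Cara=knave, each remaining statement checks out:
  Mira (knight): "Hank or Zephyr is a knight" — true. ✓
  Milo (knight): "Zephyr is a knight" — true. ✓
  Zephyr (knight): "Hank and I are not the same type" — true. ✓
  Cara (knave): "Hank is a knight" — false. ✓
This is the unique consistent assignment.

Knights: Mira, Milo, and Zephyr. Knaves: Hank and Cara.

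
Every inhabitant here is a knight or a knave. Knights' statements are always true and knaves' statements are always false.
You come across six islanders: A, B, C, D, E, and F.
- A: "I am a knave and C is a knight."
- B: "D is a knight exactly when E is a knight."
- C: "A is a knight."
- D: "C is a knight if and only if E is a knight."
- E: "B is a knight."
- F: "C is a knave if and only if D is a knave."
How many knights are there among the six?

The unique consistent assignment is A=knave, B=knave, C=knave, D=knight, E=knave, F=knave.
That has 1 knight.

1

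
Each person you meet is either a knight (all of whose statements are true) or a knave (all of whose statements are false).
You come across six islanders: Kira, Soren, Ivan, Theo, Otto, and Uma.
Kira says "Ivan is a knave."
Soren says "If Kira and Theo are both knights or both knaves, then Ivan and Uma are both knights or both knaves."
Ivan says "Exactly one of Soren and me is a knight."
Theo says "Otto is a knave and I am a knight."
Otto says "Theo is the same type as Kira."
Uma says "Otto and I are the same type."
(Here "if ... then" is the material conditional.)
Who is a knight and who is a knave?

Kira is a knave, Soren is a knave, Ivan is a knight, Theo is a knave, Otto is a knight, and Uma is a knave.

Since Kira is a knave, "Ivan is a knave" needs to be False, which holds.
Soren (knave): "if Kira and Theo are both knights or both knaves, then Ivan and Uma are both knights or both knaves" — False. ✓
Ivan is a knight, so "exactly one of Soren and me is a knight" must be true — and it is.
Theo is a knave, and the claim "Otto is a knave and I am a knight" is indeed False.
Otto (knight): "Theo is the same type as Kira" — true. ✓
Since Uma is a knave, "Otto and I are the same type" needs to be False, which holds.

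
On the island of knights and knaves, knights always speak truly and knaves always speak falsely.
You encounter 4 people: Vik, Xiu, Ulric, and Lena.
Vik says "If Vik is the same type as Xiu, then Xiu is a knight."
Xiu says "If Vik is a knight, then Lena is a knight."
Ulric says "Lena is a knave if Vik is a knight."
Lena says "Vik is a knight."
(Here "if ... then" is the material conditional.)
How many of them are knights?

The unique consistent assignment is Vik=knight, Xiu=knight, Ulric=knave, Lena=knight.
That has 3 knights.

3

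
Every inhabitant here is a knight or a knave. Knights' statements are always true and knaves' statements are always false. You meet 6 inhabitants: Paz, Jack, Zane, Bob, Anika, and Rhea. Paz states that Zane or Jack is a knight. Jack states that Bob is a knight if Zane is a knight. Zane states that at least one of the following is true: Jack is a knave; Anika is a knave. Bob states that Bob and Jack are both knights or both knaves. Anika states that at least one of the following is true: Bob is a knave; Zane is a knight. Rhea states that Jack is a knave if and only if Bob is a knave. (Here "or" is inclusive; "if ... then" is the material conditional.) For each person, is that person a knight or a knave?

Paz is a knight, Jack is a knight, Zane is a knave, Bob is a knave, Anika is a knight, and Rhea is a knave.

Paz is a knight, so "Zane or Jack is a knight" must be true — and it is.
Jack (knight): "Bob is a knight if Zane is a knight" — true. ✓
As a knave, Zane's statement "at least one of the following is true: Jack is a knave; Anika is a knave" should be false; it is.
Bob is a knave; "Bob and Jack are both knights or both knaves" is false, as required.
Anika is a knight, and the claim "at least one of the following is true: Bob is a knave; Zane is a knight" is indeed true.
Rhea is a knave, and the claim "Jack is a knave if and only if Bob is a knave" is indeed false.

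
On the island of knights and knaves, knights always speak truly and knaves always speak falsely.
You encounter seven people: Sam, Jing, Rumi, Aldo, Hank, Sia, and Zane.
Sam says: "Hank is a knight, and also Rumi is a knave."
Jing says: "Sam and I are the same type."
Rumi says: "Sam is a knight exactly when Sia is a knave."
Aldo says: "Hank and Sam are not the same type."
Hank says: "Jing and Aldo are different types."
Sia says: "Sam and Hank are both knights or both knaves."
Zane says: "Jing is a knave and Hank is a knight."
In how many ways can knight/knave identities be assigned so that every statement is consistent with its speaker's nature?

Consistent assignments:
  Sam=knight, Jing=knight, Rumi=knave, Aldo=knave, Hank=knight, Sia=knight, Zane=knave

1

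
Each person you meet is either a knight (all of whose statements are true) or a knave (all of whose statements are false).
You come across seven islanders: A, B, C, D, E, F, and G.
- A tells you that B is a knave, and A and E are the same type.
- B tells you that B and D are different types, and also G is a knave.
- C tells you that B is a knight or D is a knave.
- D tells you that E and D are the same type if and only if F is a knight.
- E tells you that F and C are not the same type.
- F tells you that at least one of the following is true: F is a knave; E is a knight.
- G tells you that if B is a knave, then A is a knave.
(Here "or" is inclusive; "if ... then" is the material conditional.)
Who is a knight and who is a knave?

A (knave): "B is a knave, and A and E are the same type" — false. ✓
B is a knave, so "B and D are different types, and also G is a knave" must be false — and it is.
As a knave, C's statement "B is a knight or D is a knave" should be false; it is.
D is a knight; "E and D are the same type if and only if F is a knight" is true, as required.
E is a knight, and the claim "F and C are not the same type" is indeed true.
F is a knight, and the claim "at least one of the following is true: F is a knave; E is a knight" is indeed true.
G (knight): "if B is a knave, then A is a knave" — true. ✓

A is a knave, B is a knave, C is a knave, D is a knight, E is a knight, F is a knight, and G is a knight.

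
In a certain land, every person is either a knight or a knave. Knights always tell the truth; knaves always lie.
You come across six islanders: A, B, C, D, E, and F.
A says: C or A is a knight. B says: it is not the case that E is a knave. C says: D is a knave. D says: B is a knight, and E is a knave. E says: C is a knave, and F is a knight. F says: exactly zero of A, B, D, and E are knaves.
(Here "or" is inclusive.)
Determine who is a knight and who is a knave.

A is a knight, B is a knave, C is a knight, D is a knave, E is a knave, and F is a knave.

A is a knight; "C or A is a knight" is true, as required.
As a knave, B's statement "it is not the case that E is a knave" should be false; it is.
C is a knight, so "D is a knave" must be true — and it is.
D is a knave; "B is a knight, and E is a knave" is false, as required.
Since E is a knave, "C is a knave, and F is a knight" needs to be false, which holds.
F is a knave, so "exactly zero of A, B, D, and E are knaves" must be false — and it is.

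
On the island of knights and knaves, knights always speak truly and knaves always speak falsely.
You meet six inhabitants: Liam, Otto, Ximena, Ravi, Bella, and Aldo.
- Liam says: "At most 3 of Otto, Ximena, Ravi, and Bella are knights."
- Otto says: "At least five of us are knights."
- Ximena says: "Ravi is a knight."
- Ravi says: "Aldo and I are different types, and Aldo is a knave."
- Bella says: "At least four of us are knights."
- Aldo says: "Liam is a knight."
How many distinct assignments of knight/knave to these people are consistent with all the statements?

1

Consistent assignments:
  Liam=knight, Otto=knave, Ximena=knave, Ravi=knave, Bella=knave, Aldo=knight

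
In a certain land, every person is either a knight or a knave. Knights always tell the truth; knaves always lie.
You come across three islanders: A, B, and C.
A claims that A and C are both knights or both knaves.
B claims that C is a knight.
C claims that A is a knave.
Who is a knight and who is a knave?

A is a knave, so "A and C are both knights or both knaves" must be false — and it is.
B is a knight, so "C is a knight" must be true — and it is.
C is a knight; "A is a knave" is true, as required.

A is a knave, B is a knight, and C is a knight.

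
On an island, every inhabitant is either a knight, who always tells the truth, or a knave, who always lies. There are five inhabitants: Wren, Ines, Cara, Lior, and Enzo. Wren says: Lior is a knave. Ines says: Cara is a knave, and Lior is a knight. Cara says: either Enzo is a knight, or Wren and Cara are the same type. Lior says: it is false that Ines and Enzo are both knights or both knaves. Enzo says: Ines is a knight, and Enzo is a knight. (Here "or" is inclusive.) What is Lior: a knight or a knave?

Lior is a knave.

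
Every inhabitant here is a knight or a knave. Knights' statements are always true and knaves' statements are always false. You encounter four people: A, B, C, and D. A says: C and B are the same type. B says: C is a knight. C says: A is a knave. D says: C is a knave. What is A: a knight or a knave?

A is a knight.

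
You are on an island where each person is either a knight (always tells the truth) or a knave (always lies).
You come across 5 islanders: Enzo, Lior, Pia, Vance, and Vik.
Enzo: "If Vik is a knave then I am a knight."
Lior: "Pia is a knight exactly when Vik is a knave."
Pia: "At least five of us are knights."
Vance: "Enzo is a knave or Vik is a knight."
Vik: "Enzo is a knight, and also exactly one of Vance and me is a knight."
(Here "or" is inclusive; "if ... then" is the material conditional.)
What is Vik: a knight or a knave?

Consistent assignments: {Enzo=knight, Lior=knave, Pia=knave, Vance=knave, Vik=knave}; {Enzo=knave, Lior=knave, Pia=knave, Vance=knight, Vik=knave}
In every consistent assignment, Vik is a knave.

Vik is a knave.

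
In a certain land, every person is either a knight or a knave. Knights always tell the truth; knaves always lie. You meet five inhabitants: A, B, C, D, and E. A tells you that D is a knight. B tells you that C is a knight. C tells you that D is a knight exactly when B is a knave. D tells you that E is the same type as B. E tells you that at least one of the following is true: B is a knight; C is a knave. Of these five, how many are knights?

1

The unique consistent assignment is A=knave, B=knave, C=knave, D=knave, E=knight.
That has 1 knight.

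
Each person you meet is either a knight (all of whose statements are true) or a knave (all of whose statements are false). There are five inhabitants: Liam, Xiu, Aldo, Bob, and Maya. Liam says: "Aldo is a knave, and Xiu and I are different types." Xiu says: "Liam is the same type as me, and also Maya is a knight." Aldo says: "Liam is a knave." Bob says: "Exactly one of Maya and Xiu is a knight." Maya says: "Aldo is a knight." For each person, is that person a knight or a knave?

Liam is a knight, and the claim "Aldo is a knave, and Xiu and I are different types" is indeed true.
Xiu is a knave, and the claim "Liam is the same type as me, and also Maya is a knight" is indeed false.
Aldo is a knave; "Liam is a knave" is false, as required.
Since Bob is a knave, "exactly one of Maya and Xiu is a knight" needs to be false, which holds.
Maya is a knave; "Aldo is a knight" is false, as required.

Knights: Liam. Knaves: Xiu, Aldo, Bob, and Maya.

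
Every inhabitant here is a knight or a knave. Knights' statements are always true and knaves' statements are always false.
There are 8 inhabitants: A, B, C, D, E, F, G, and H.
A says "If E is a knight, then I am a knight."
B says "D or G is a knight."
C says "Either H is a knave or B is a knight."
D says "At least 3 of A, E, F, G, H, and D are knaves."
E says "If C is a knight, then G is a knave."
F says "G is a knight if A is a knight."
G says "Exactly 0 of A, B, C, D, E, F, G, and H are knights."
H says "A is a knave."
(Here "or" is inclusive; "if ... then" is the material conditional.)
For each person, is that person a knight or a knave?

Knights: A, B, C, D, and E. Knaves: F, G, and H.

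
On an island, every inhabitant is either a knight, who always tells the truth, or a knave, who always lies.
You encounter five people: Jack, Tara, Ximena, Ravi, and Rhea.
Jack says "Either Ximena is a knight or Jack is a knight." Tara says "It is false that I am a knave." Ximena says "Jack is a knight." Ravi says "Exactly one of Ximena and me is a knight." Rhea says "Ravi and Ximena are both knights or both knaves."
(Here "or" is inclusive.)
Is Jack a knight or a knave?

Jack is a knave.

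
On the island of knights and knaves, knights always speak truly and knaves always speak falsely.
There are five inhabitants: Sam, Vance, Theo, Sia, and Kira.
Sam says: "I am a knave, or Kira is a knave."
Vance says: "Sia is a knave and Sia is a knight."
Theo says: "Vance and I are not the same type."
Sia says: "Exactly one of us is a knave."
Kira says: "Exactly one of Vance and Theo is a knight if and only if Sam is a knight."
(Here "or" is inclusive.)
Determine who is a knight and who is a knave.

Sam is a knight, Vance is a knave, Theo is a knave, Sia is a knave, and Kira is a knave.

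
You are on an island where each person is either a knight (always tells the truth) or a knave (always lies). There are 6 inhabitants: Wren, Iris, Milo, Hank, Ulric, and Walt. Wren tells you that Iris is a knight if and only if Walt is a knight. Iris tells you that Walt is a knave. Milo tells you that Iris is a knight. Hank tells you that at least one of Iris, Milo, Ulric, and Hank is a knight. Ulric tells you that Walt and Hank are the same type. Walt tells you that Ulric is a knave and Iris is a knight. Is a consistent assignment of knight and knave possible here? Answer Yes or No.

No

Checking all 64 assignments, each has at least one speaker whose statement's truth value contradicts their type.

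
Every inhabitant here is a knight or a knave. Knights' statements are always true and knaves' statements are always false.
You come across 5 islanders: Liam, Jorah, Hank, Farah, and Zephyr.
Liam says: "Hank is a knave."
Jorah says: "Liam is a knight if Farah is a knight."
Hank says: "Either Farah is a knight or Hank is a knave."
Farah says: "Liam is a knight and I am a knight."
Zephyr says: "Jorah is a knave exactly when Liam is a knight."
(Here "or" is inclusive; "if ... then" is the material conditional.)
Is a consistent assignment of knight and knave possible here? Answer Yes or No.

No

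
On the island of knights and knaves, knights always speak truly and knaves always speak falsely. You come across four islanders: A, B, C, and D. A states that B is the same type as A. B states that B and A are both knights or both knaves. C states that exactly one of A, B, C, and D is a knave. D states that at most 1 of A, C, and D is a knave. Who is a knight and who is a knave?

A is a knight, B is a knight, C is a knave, and D is a knave.

A (knight): "B is the same type as A" — true. ✓
Since B is a knight, "B and A are both knights or both knaves" needs to be true, which holds.
Since C is a knave, "exactly one of A, B, C, and D is a knave" needs to be false, which holds.
Since D is a knave, "at most 1 of A, C, and D is a knave" needs to be false, which holds.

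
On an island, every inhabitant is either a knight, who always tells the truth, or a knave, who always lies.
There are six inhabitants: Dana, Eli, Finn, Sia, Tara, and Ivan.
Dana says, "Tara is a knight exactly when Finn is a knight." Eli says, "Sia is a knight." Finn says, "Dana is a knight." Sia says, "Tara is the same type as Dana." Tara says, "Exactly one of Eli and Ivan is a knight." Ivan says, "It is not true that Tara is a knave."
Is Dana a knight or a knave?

Dana is a knave.

Consistent assignments: {Dana=knave, Eli=knave, Finn=knave, Sia=knave, Tara=knight, Ivan=knight}
In every consistent assignment, Dana is a knave.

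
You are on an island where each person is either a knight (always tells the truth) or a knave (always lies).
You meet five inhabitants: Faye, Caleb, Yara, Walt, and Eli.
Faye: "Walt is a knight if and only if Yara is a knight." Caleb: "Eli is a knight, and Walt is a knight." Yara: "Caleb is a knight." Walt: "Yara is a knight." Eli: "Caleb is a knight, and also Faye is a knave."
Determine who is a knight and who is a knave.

Faye is a knight, Caleb is a knave, Yara is a knave, Walt is a knave, and Eli is a knave.

As a knight, Faye's statement "Walt is a knight if and only if Yara is a knight" should be true; it is.
Since Caleb is a knave, "Eli is a knight, and Walt is a knight" needs to be false, which holds.
Yara (knave): "Caleb is a knight" — false. ✓
Walt (knave): "Yara is a knight" — false. ✓
Eli is a knave, and the claim "Caleb is a knight, and also Faye is a knave" is indeed false.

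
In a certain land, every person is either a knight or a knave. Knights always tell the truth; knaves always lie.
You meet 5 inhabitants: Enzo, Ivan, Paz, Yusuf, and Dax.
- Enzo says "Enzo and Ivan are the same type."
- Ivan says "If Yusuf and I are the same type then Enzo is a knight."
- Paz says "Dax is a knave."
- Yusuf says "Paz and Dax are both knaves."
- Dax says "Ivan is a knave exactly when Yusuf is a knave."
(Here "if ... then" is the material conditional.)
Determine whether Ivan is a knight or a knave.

Ivan is a knight.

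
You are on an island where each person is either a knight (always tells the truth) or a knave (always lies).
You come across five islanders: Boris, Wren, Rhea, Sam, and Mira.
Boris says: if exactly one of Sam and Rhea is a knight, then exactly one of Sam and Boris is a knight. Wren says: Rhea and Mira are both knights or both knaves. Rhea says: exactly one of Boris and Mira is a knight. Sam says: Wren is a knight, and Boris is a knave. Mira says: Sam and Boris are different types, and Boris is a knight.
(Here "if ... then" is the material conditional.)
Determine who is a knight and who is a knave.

As a knight, Boris's statement "if exactly one of Sam and Rhea is a knight, then exactly one of Sam and Boris is a knight" should be True; it is.
Wren is a knave, and the claim "Rhea and Mira are both knights or both knaves" is indeed False.
Since Rhea is a knave, "exactly one of Boris and Mira is a knight" needs to be False, which holds.
Sam (knave): "Wren is a knight, and Boris is a knave" — False. ✓
Since Mira is a knight, "Sam and Boris are different types, and Boris is a knight" needs to be True, which holds.

Knights: Boris and Mira. Knaves: Wren, Rhea, and Sam.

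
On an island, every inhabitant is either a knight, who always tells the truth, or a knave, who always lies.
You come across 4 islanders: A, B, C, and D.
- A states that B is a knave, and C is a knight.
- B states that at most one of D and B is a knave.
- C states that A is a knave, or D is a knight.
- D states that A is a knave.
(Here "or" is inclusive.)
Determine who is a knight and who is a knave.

Suppose A is a knight. Then A's statement "B is a knave, and C is a knight" would have to be true. Checking the 8 ways to assign the others, none is consistent with every speaker.
(For instance, with B=knight, C=knight, D=knight, A's claim "B is a knave, and C is a knight" comes out false where it would need to be true.)
So A must be a knave, making "B is a knave, and C is a knight" false. Taking A=knave, B=knight, C=knight, D=knight, each remaining statement checks out:
  B (knight): "at most one of D and B is a knave" — true. ✓
  C (knight): "A is a knave, or D is a knight" — true. ✓
  D (knight): "A is a knave" — true. ✓
This is the unique consistent assignment.

A is a knave, B is a knight, C is a knight, and D is a knight.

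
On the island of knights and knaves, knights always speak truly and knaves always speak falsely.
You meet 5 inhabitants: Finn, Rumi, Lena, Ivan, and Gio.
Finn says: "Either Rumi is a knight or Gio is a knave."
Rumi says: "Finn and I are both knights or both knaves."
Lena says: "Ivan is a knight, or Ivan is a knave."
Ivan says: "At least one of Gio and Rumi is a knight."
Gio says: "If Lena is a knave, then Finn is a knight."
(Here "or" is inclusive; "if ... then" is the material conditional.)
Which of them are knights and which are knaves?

Finn is a knight, so "either Rumi is a knight or Gio is a knave" must be True — and it is.
Rumi is a knight; "Finn and I are both knights or both knaves" is True, as required.
As a knight, Lena's statement "Ivan is a knight, or Ivan is a knave" should be True; it is.
Ivan is a knight, and the claim "at least one of Gio and Rumi is a knight" is indeed True.
Gio (knight): "if Lena is a knave, then Finn is a knight" — True. ✓

Finn is a knight, Rumi is a knight, Lena is a knight, Ivan is a knight, and Gio is a knight.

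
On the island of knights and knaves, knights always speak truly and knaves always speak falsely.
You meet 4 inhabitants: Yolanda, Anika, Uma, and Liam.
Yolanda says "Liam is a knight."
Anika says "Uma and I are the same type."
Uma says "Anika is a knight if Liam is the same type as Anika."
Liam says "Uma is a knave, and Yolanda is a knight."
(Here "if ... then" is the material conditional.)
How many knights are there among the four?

2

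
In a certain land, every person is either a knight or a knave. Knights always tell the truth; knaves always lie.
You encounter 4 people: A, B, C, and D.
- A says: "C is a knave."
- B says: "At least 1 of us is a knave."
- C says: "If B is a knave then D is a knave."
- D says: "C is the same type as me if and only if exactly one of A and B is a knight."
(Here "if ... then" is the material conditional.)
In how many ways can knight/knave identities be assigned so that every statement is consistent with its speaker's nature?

2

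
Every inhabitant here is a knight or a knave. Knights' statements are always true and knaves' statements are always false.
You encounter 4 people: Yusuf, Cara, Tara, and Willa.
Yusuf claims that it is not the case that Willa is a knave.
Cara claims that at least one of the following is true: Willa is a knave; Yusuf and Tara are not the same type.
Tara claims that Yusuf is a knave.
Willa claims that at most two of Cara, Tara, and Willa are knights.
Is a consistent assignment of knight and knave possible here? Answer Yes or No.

Yes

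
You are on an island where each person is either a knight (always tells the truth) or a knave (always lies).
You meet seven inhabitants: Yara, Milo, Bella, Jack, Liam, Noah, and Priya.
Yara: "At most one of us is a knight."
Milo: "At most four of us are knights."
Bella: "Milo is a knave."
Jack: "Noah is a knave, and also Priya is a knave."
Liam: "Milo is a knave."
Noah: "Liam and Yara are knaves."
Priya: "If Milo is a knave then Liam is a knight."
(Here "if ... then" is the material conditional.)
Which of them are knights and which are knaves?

Yara is a knave, Milo is a knight, Bella is a knave, Jack is a knave, Liam is a knave, Noah is a knight, and Priya is a knight.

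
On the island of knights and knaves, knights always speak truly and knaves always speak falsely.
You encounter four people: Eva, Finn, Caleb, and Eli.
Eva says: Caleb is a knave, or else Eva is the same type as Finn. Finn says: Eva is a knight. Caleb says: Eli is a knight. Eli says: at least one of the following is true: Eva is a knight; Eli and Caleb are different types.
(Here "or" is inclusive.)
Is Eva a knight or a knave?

Eva is a knight.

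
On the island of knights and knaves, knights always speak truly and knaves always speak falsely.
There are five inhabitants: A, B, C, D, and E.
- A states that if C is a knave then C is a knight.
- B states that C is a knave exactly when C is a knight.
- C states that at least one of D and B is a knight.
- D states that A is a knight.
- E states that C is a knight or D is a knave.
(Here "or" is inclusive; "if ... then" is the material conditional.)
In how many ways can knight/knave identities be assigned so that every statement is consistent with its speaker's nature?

Consistent assignments:
  A=knight, B=knave, C=knight, D=knight, E=knight
  A=knave, B=knave, C=knave, D=knave, E=knight

2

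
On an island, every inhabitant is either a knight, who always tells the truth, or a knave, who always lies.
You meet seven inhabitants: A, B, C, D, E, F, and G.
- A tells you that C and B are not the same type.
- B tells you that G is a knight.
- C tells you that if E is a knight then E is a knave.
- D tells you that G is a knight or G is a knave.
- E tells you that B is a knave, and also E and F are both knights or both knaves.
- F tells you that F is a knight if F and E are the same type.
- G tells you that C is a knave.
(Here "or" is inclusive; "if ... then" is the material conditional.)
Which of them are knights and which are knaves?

Knights: A, C, D, and F. Knaves: B, E, and G.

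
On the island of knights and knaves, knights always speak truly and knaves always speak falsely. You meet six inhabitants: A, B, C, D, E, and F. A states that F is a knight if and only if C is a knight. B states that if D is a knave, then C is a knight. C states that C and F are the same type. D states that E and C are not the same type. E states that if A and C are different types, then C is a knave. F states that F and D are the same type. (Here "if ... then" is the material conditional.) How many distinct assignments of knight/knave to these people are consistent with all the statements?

Consistent assignments:
  A=knave, B=knight, C=knave, D=knight, E=knight, F=knight

1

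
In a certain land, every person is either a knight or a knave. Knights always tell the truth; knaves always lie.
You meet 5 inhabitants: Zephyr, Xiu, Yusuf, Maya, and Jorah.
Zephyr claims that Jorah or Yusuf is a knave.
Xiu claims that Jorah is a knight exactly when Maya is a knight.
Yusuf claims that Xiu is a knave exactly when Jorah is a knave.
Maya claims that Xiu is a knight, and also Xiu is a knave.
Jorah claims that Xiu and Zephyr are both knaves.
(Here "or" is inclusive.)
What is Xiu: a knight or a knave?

Consistent assignments: {Zephyr=knight, Xiu=knight, Yusuf=knave, Maya=knave, Jorah=knave}
In every consistent assignment, Xiu is a knight.

Xiu is a knight.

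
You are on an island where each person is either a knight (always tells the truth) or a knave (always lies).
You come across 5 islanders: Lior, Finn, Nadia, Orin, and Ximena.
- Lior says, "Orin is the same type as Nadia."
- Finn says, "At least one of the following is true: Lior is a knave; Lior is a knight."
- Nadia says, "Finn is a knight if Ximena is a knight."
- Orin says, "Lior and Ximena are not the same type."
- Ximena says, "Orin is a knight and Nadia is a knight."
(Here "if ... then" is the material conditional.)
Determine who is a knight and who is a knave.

Lior is a knave, Finn is a knight, Nadia is a knight, Orin is a knave, and Ximena is a knave.

Since Lior is a knave, "Orin is the same type as Nadia" needs to be false, which holds.
Since Finn is a knight, "at least one of the following is true: Lior is a knave; Lior is a knight" needs to be true, which holds.
As a knight, Nadia's statement "Finn is a knight if Ximena is a knight" should be true; it is.
Orin is a knave, and the claim "Lior and Ximena are not the same type" is indeed false.
Ximena (knave): "Orin is a knight and Nadia is a knight" — false. ✓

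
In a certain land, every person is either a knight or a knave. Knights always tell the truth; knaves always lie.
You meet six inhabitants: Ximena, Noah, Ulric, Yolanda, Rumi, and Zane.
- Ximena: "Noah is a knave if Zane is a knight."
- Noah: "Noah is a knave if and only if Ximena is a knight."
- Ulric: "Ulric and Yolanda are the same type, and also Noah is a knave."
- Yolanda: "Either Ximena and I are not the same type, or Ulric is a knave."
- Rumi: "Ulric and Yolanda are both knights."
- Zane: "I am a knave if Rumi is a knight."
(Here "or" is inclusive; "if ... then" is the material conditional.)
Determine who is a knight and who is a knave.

Ximena is a knave, Noah is a knight, Ulric is a knave, Yolanda is a knight, Rumi is a knave, and Zane is a knight.

As a knave, Ximena's statement "Noah is a knave if Zane is a knight" should be False; it is.
As a knight, Noah's statement "Noah is a knave if and only if Ximena is a knight" should be True; it is.
Ulric is a knave; "Ulric and Yolanda are the same type, and also Noah is a knave" is False, as required.
As a knight, Yolanda's statement "either Ximena and I are not the same type, or Ulric is a knave" should be True; it is.
As a knave, Rumi's statement "Ulric and Yolanda are both knights" should be False; it is.
Zane (knight): "I am a knave if Rumi is a knight" — True. ✓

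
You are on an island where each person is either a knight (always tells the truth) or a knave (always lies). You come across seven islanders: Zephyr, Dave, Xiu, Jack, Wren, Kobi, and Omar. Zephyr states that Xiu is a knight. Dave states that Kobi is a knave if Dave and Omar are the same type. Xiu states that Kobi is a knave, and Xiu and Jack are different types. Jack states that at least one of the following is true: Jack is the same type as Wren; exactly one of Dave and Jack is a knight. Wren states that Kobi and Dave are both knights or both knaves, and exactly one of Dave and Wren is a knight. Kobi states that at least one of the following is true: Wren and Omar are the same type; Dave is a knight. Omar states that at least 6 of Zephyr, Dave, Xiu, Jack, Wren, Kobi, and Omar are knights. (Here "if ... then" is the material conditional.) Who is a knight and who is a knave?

Knights: Jack and Kobi. Knaves: Zephyr, Dave, Xiu, Wren, and Omar.

Zephyr is a knave, so "Xiu is a knight" must be False — and it is.
Dave is a knave, so "Kobi is a knave if Dave and Omar are the same type" must be False — and it is.
As a knave, Xiu's statement "Kobi is a knave, and Xiu and Jack are different types" should be False; it is.
As a knight, Jack's statement "at least one of the following is true: Jack is the same type as Wren; exactly one of Dave and Jack is a knight" should be true; it is.
Wren is a knave; "Kobi and Dave are both knights or both knaves, and exactly one of Dave and Wren is a knight" is False, as required.
As a knight, Kobi's statement "at least one of the following is true: Wren and Omar are the same type; Dave is a knight" should be true; it is.
As a knave, Omar's statement "at least 6 of Zephyr, Dave, Xiu, Jack, Wren, Kobi, and Omar are knights" should be False; it is.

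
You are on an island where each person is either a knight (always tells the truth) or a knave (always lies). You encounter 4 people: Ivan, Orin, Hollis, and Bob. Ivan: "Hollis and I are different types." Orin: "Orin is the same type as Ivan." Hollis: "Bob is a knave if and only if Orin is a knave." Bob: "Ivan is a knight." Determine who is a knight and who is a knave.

Ivan is a knight, Orin is a knave, Hollis is a knave, and Bob is a knight.

Since Ivan is a knight, "Hollis and I are different types" needs to be true, which holds.
Orin is a knave; "Orin is the same type as Ivan" is False, as required.
As a knave, Hollis's statement "Bob is a knave if and only if Orin is a knave" should be False; it is.
Bob is a knight, so "Ivan is a knight" must be true — and it is.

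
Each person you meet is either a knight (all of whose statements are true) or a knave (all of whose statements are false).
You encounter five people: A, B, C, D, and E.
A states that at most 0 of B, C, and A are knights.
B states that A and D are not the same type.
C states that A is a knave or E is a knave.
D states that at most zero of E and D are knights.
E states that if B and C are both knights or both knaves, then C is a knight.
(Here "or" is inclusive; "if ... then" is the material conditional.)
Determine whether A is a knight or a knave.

A is a knave.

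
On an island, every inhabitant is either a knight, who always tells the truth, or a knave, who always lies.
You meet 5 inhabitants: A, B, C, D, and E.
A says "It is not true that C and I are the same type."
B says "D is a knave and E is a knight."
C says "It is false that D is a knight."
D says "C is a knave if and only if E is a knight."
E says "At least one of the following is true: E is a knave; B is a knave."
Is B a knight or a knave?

Consistent assignments: {A=knight, B=knave, C=knave, D=knight, E=knight}; {A=knave, B=knave, C=knave, D=knight, E=knight}
In every consistent assignment, B is a knave.

B is a knave.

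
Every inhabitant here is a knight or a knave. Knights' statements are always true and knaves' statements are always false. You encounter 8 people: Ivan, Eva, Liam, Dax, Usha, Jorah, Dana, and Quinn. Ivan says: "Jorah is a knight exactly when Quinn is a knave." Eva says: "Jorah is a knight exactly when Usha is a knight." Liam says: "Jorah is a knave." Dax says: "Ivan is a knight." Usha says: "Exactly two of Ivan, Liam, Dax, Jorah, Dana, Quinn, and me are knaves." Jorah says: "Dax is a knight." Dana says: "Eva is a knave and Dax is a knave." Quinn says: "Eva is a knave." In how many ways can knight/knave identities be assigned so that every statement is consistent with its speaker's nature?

1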